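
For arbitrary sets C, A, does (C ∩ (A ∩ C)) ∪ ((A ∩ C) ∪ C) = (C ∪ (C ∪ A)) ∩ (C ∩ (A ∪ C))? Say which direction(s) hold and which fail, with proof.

Both inclusions hold; the sets are equal.

(⊇) Let x ∈ (C ∪ (C ∪ A)) ∩ (C ∩ (A ∪ C)). Then either x ∈ C and x ∉ A; or x ∈ C ∩ A. In each case x ∈ (C ∩ (A ∩ C)) ∪ ((A ∩ C) ∪ C), so (C ∪ (C ∪ A)) ∩ (C ∩ (A ∪ C)) ⊆ (C ∩ (A ∩ C)) ∪ ((A ∩ C) ∪ C).

(⊆) Let x ∈ (C ∩ (A ∩ C)) ∪ ((A ∩ C) ∪ C). Then either x ∈ C and x ∉ A; or x ∈ C ∩ A. In each case x ∈ (C ∪ (C ∪ A)) ∩ (C ∩ (A ∪ C)), so (C ∩ (A ∩ C)) ∪ ((A ∩ C) ∪ C) ⊆ (C ∪ (C ∪ A)) ∩ (C ∩ (A ∪ C)).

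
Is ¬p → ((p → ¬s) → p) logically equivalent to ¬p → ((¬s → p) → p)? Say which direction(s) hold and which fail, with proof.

(⟹) Assume the antecedent. If p is true, ¬p → ((¬s → p) → p) reduces to true regardless of the other variables. If p is false, the antecedent cannot hold. Either way ¬p → ((¬s → p) → p) holds.

(⟸) This fails. Under p = F, s = F, the left side is false but the right side is true.

Only the forward direction holds.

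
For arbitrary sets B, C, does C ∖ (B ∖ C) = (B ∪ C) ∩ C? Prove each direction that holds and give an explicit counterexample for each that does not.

Both inclusions hold.

(⊆) Let x ∈ C ∖ (B ∖ C). Then either x ∈ C and x ∉ B; or x ∈ B ∩ C. In each case x ∈ (B ∪ C) ∩ C, so C ∖ (B ∖ C) ⊆ (B ∪ C) ∩ C.

(⊇) Let x ∈ (B ∪ C) ∩ C. Then either x ∈ C and x ∉ B; or x ∈ B ∩ C. In each case x ∈ C ∖ (B ∖ C), so (B ∪ C) ∩ C ⊆ C ∖ (B ∖ C).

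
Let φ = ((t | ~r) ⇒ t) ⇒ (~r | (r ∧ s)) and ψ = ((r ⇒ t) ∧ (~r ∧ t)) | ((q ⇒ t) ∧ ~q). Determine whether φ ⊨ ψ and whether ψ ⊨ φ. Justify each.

Neither implication holds.

(⇒) This fails. Under s = F, q = T, r = F, t = F, the left side is true but the right side is false.

(⇐) This fails. Under s = F, q = F, r = T, t = F, the left side is false but the right side is true.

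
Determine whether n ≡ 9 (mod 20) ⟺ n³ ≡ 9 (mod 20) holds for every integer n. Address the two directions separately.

The biconditional holds.

(⟹) Suppose n ≡ 9 (mod 20). Write n = 20j + 9. Then (20j + 9)³ = 8000j³ + 10800j² + 4860j + 729 = 20(400j³ + 540j² + 243j + 36) + 9, so n³ ≡ 9 (mod 20).

(⟸) Conversely, suppose n³ ≡ 9 (mod 20). The only residue r in {0, …, 19} with r³ ≡ 9 (mod 20) is r = 9, so n ≡ 9 (mod 20).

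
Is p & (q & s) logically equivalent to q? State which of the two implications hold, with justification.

The forward direction holds; the converse fails.

(←) This fails. Under p = F, q = T, s = F, the left side is false but the right side is true.

(→) Assume the antecedent. If p is true, the antecedent forces (p = T, q = T, s = T), and q holds there. If p is false, the antecedent cannot hold. Either way q holds.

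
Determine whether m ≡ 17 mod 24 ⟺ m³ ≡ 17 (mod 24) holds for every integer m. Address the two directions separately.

(←) Suppose m³ ≡ 17 (mod 24). The only residue r in {0, …, 23} with r³ ≡ 17 (mod 24) is r = 17, so m ≡ 17 (mod 24).

(→) Suppose m ≡ 17 mod 24. Write m = 24j + 17. Then (24j + 17)³ = 13824j³ + 29376j² + 20808j + 4913 = 24(576j³ + 1224j² + 867j + 204) + 17, so m³ ≡ 17 (mod 24).

Both directions hold.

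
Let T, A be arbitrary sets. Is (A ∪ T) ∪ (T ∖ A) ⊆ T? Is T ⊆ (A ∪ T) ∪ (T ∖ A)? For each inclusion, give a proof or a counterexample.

Only the reverse inclusion holds.

(⊆) This inclusion fails. Take T = ∅, A = {1}; then 1 ∈ (A ∪ T) ∪ (T ∖ A) but 1 ∉ T.

(⊇) Let x ∈ T. Then either x ∈ T and x ∉ A; or x ∈ T ∩ A. In each case x ∈ (A ∪ T) ∪ (T ∖ A), so T ⊆ (A ∪ T) ∪ (T ∖ A).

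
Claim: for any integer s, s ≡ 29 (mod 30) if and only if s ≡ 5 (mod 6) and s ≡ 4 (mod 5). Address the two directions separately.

Both implications hold.

[⇐] If s ≡ 5 (mod 6) and s ≡ 4 (mod 5), then by the Chinese remainder theorem s ≡ 29 (mod 30). This is exactly s ≡ 29 (mod 30).

[⇒] Suppose s ≡ 29 (mod 30); write s = 30j + 29. Since 6 ∣ 30, reducing mod 6 gives s ≡ 29 ≡ 5 (mod 6); since 5 ∣ 30, reducing mod 5 gives s ≡ 29 ≡ 4 (mod 5).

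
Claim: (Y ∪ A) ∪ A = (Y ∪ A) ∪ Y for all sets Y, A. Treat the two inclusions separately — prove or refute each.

Both inclusions hold; the sets are equal.

(⟹) Let x ∈ (Y ∪ A) ∪ A. Then either x ∈ Y and x ∉ A; or x ∈ A and x ∉ Y; or x ∈ Y ∩ A. In each case x ∈ (Y ∪ A) ∪ Y, so (Y ∪ A) ∪ A ⊆ (Y ∪ A) ∪ Y.

(⟸) Let x ∈ (Y ∪ A) ∪ Y. Then either x ∈ Y and x ∉ A; or x ∈ A and x ∉ Y; or x ∈ Y ∩ A. In each case x ∈ (Y ∪ A) ∪ A, so (Y ∪ A) ∪ Y ⊆ (Y ∪ A) ∪ A.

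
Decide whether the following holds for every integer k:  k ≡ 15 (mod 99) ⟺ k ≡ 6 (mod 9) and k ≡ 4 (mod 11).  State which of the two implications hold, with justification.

(⟸) If k ≡ 6 (mod 9) and k ≡ 4 (mod 11), then by the Chinese remainder theorem k ≡ 15 (mod 99). This is exactly k ≡ 15 (mod 99).

(⟹) Suppose k ≡ 15 (mod 99); write k = 99j + 15. Since 9 ∣ 99, reducing mod 9 gives k ≡ 15 ≡ 6 (mod 9); since 11 ∣ 99, reducing mod 11 gives k ≡ 15 ≡ 4 (mod 11).

Both directions hold.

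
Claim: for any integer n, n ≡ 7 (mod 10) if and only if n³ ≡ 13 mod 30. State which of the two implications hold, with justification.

Only the converse holds.

(⇒) This fails: take n = 17. Then 17 ≡ 7 (mod 10), but 17³ = 4913 ≡ 23 (mod 30), not 13.

(⇐) Conversely, the residues r modulo 30 with r³ ≡ 13 (mod 30) are exactly {7}, and each is ≡ 7 (mod 10).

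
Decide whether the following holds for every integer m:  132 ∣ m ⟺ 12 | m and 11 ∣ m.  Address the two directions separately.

Forward direction. If 132 ∣ m, write m = 132q. Since 132 = 11·12, m = 12·(11q), so 12 ∣ m; and since 132 = 12·11, m = 11·(12q), so 11 ∣ m.

Converse. Suppose 12 ∣ m and 11 ∣ m. Any common multiple of 12 and 11 is a multiple of their lcm; here gcd(12, 11) = 1, so lcm(12, 11) = 12·11 = 132, so 132 ∣ m.

Equivalent; both directions hold.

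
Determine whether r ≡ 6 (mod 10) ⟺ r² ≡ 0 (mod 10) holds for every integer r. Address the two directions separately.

Forward direction. This fails: take r = 6. Then 6 ≡ 6 (mod 10), but 6² = 36 ≡ 6 (mod 10), not 0.

Converse. This fails: take r = 0. Then 0² = 0 ≡ 0 (mod 10), yet 0 ≡ 0 (mod 10), not 6.

Neither implication holds.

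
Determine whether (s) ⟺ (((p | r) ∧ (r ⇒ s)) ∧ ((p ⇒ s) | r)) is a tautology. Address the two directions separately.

(→) This fails. Under p = F, s = T, r = F, the left side is true but the right side is false.

(←) Assume the antecedent. If p is true, the antecedent forces (p = T, s = T, r = F) or (p = T, s = T, r = T), and s holds there. If p is false, the antecedent forces (p = F, s = T, r = T), and s holds there. Either way s holds.

The forward direction fails; the converse holds.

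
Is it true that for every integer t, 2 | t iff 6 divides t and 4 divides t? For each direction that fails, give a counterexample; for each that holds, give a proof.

(⇒) fails; (⇐) holds.

[⇐] Suppose 6 ∣ t and 4 ∣ t. Any common multiple of 6 and 4 is a multiple of their lcm; here lcm(6, 4) = 6·4/gcd(6, 4) = 24/2 = 12, so 12 ∣ t. Since 2 ∣ 12, it follows that 2 ∣ t.

[⇒] This fails: take t = 2. Certainly 2 ∣ 2, but 6 ∤ 2.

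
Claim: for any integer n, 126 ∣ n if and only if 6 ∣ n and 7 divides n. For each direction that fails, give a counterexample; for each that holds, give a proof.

Forward direction. If 126 ∣ n, write n = 126q. Since 126 = 21·6, n = 6·(21q), so 6 ∣ n; and since 126 = 18·7, n = 7·(18q), so 7 ∣ n.

Converse. This fails: take n = 42. Both 6 ∣ 42 and 7 ∣ 42, yet 42 is not a multiple of 126 (since 42 = 0·126 + 42), so 126 ∤ 42.

Not equivalent: only (⇒) holds.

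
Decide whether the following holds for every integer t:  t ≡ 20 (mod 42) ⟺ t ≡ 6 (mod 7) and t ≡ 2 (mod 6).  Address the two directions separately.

Both directions hold.

(→) Suppose t ≡ 20 (mod 42); write t = 42j + 20. Since 7 ∣ 42, reducing mod 7 gives t ≡ 20 ≡ 6 (mod 7); since 6 ∣ 42, reducing mod 6 gives t ≡ 20 ≡ 2 (mod 6).

(←) Conversely, if t ≡ 6 (mod 7) and t ≡ 2 (mod 6), then by the Chinese remainder theorem t ≡ 20 (mod 42). This is exactly t ≡ 20 (mod 42).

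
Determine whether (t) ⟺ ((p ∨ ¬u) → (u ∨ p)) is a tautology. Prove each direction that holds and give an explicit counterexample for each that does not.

[⇒] This fails. Under p = F, u = F, t = T, the left side is true but the right side is false.

[⇐] This fails. Under p = T, u = F, t = F, the left side is false but the right side is true.

Neither implication holds.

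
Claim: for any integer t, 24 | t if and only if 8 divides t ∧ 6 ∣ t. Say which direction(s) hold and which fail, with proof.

Converse. Suppose 8 ∣ t and 6 ∣ t. Any common multiple of 8 and 6 is a multiple of their lcm; here lcm(8, 6) = 8·6/gcd(8, 6) = 48/2 = 24, so 24 ∣ t.

Forward direction. If 24 ∣ t, write t = 24q. Since 24 = 3·8, t = 8·(3q), so 8 ∣ t; and since 24 = 4·6, t = 6·(4q), so 6 ∣ t.

Both directions hold.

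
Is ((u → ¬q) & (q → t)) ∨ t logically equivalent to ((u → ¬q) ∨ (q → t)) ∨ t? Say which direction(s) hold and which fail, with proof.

Only the forward implication holds.

(⇐) This fails. Under u = F, t = F, q = T, the left side is false but the right side is true.

(⇒) Assume the antecedent. If t is true, ((u → ¬q) ∨ (q → t)) ∨ t reduces to true regardless of the other variables. If t is false, the antecedent forces (u = F, t = F, q = F) or (u = T, t = F, q = F), and ((u → ¬q) ∨ (q → t)) ∨ t holds there. Either way ((u → ¬q) ∨ (q → t)) ∨ t holds.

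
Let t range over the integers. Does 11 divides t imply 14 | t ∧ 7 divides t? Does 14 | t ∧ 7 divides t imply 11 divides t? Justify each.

Neither direction holds.

[⇒] This fails: take t = 11. Certainly 11 ∣ 11, but 14 ∤ 11.

[⇐] This fails: take t = 14. Both 14 ∣ 14 and 7 ∣ 14, yet 14 is not a multiple of 11 (since 14 = 1·11 + 3), so 11 ∤ 14.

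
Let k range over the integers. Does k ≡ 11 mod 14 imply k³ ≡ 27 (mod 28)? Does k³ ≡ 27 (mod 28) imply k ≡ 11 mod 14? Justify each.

Neither implication holds.

Forward direction. This fails: take k = 11. Then 11 ≡ 11 (mod 14), but 11³ = 1331 ≡ 15 (mod 28), not 27.

Converse. This fails: take k = 3. Then 3³ = 27 ≡ 27 (mod 28), yet 3 ≡ 3 (mod 14), not 11.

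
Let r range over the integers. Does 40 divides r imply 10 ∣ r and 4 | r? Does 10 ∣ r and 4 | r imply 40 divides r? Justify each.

Only the forward implication holds.

(→) If 40 ∣ r, write r = 40q. Since 40 = 4·10, r = 10·(4q), so 10 ∣ r; and since 40 = 10·4, r = 4·(10q), so 4 ∣ r.

(←) This fails: take r = 20. Both 10 ∣ 20 and 4 ∣ 20, yet 20 is not a multiple of 40 (since 20 = 0·40 + 20), so 40 ∤ 20.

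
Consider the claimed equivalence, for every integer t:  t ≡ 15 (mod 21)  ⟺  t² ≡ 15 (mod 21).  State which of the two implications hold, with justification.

Only the forward implication holds.

(⟹) Suppose t ≡ 15 (mod 21). Write t = 21j + 15. Then (21j + 15)² = 441j² + 630j + 225 = 21(21j² + 30j + 10) + 15, so t² ≡ 15 (mod 21).

(⟸) This fails: take t = 6. Then 6² = 36 ≡ 15 (mod 21), yet 6 ≡ 6 (mod 21), not 15.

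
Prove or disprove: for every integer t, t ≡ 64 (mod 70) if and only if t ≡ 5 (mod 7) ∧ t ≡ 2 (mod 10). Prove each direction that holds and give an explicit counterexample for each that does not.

(⇒) fails and (⇐) fails.

(⟹) This fails: t = 64 gives 64 ≡ 64 (mod 70) but 64 ≡ 1 (mod 7), so the conjunction on the right does not hold.

(⟸) This fails: t = 12 satisfies both congruences on the right (12 ≡ 5 mod 7 and 12 ≡ 2 mod 10) yet 12 ≡ 12 (mod 70), not 64.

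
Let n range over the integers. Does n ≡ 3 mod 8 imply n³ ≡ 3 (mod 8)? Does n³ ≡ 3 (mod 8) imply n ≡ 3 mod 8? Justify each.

(⇒) Suppose n ≡ 3 mod 8. Write n = 8j + 3. Then (8j + 3)³ = 512j³ + 576j² + 216j + 27 = 8(64j³ + 72j² + 27j + 3) + 3, so n³ ≡ 3 (mod 8).

(⇐) For the converse, argue contrapositively. If n ≢ 3 (mod 8), then n is congruent to one of 0, 1, 2, 4, 5, 6, 7 modulo 8, and these give n³ ≡ 0, 1, 0, 0, 5, 0, 7 respectively — never 3.

The biconditional holds.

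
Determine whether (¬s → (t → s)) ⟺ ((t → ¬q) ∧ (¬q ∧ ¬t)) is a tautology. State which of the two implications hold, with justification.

The forward direction fails; the converse holds.

(⇒) This fails. Under q = T, s = F, t = F, the left side is true but the right side is false.

(⇐) Assume the antecedent. If q is true, the antecedent cannot hold. If q is false, the antecedent forces (q = F, s = F, t = F) or (q = F, s = T, t = F), and ¬s → (t → s) holds there. Either way ¬s → (t → s) holds.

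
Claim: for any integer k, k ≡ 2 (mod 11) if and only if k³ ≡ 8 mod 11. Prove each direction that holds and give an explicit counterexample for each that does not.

Both implications hold.

(→) Suppose k ≡ 2 (mod 11). Write k = 11j + 2. Then (11j + 2)³ = 1331j³ + 726j² + 132j + 8 = 11(121j³ + 66j² + 12j) + 8, so k³ ≡ 8 (mod 11).

(←) Conversely, suppose k³ ≡ 8 (mod 11). The only residue r in {0, …, 10} with r³ ≡ 8 (mod 11) is r = 2, so k ≡ 2 (mod 11).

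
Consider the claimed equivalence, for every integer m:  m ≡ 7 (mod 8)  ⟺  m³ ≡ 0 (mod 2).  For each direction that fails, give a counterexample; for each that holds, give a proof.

(⇒) This fails: take m = 7. Then 7 ≡ 7 (mod 8), but 7³ = 343 ≡ 1 (mod 2), not 0.

(⇐) This fails: take m = 0. Then 0³ = 0 ≡ 0 (mod 2), yet 0 ≡ 0 (mod 8), not 7.

(⇒) fails and (⇐) fails.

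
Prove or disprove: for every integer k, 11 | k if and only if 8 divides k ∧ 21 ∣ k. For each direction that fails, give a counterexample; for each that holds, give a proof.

(⇒) This fails: take k = 11. Certainly 11 ∣ 11, but 8 ∤ 11.

(⇐) This fails: take k = 168. Both 8 ∣ 168 and 21 ∣ 168, yet 168 is not a multiple of 11 (since 168 = 15·11 + 3), so 11 ∤ 168.

Neither direction holds.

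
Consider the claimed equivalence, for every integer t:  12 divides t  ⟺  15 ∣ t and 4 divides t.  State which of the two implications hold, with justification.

Only the reverse direction holds.

(←) Suppose 15 ∣ t and 4 ∣ t. Any common multiple of 15 and 4 is a multiple of their lcm; here gcd(15, 4) = 1, so lcm(15, 4) = 15·4 = 60, so 60 ∣ t. Since 12 ∣ 60, it follows that 12 ∣ t.

(→) This fails: take t = 12. Certainly 12 ∣ 12, but 15 ∤ 12.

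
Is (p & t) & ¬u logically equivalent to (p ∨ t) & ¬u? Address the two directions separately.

Not equivalent: only (⇒) holds.

(→) Assume the antecedent. If t is true, the antecedent forces (t = T, u = F, p = T), and (p ∨ t) & ¬u holds there. If t is false, the antecedent cannot hold. Either way (p ∨ t) & ¬u holds.

(←) This fails. Under t = T, u = F, p = F, the left side is false but the right side is true.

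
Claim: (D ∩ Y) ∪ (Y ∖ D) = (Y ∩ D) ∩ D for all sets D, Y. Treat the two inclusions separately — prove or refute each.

Forward inclusion. This inclusion fails. Take D = ∅, Y = {1}; then 1 ∈ (D ∩ Y) ∪ (Y ∖ D) but 1 ∉ (Y ∩ D) ∩ D.

Reverse inclusion. Let x ∈ (Y ∩ D) ∩ D. Then x ∈ D ∩ Y, from which x ∈ (D ∩ Y) ∪ (Y ∖ D).

(⊆) fails; (⊇) holds.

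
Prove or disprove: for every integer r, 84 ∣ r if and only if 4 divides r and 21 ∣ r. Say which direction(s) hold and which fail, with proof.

Both directions hold; the statement is true.

[⇒] If 84 ∣ r, write r = 84q. Since 84 = 21·4, r = 4·(21q), so 4 ∣ r; and since 84 = 4·21, r = 21·(4q), so 21 ∣ r.

[⇐] Suppose 4 ∣ r and 21 ∣ r. Any common multiple of 4 and 21 is a multiple of their lcm; here gcd(4, 21) = 1, so lcm(4, 21) = 4·21 = 84, so 84 ∣ r.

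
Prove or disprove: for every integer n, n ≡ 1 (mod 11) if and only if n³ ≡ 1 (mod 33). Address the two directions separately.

Forward direction. This fails: take n = 12. Then 12 ≡ 1 (mod 11), but 12³ = 1728 ≡ 12 (mod 33), not 1.

Converse. The residues r modulo 33 with r³ ≡ 1 (mod 33) are exactly {1}, and each is ≡ 1 (mod 11).

(⇒) fails; (⇐) holds.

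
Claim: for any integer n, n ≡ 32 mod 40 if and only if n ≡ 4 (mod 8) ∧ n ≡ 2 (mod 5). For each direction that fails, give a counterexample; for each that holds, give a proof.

Neither direction holds.

Forward direction. This fails: n = 32 gives 32 ≡ 32 (mod 40) but 32 ≡ 0 (mod 8), so the conjunction on the right does not hold.

Converse. This fails: n = 12 satisfies both congruences on the right (12 ≡ 4 mod 8 and 12 ≡ 2 mod 5) yet 12 ≡ 12 (mod 40), not 32.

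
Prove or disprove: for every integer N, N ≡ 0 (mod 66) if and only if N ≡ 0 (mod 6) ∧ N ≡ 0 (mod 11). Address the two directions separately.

(←) If N ≡ 0 (mod 6) and N ≡ 0 (mod 11), then by the Chinese remainder theorem N ≡ 0 (mod 66). This is exactly N ≡ 0 (mod 66).

(→) Suppose N ≡ 0 (mod 66); write N = 66j + 0. Since 6 ∣ 66, reducing mod 6 gives N ≡ 0 (mod 6); since 11 ∣ 66, reducing mod 11 gives N ≡ 0 (mod 11).

Equivalent; both directions hold.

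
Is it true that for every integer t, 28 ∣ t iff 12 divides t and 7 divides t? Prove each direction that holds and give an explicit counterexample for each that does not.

(⟹) This fails: take t = 28. Certainly 28 ∣ 28, but 12 ∤ 28.

(⟸) Suppose 12 ∣ t and 7 ∣ t. Any common multiple of 12 and 7 is a multiple of their lcm; here gcd(12, 7) = 1, so lcm(12, 7) = 12·7 = 84, so 84 ∣ t. Since 28 ∣ 84, it follows that 28 ∣ t.

(⇒) fails; (⇐) holds.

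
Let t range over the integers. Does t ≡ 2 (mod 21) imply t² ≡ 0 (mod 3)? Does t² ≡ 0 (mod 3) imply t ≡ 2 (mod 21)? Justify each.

(⟹) This fails: take t = 2. Then 2 ≡ 2 (mod 21), but 2² = 4 ≡ 1 (mod 3), not 0.

(⟸) This fails: take t = 0. Then 0² = 0 ≡ 0 (mod 3), yet 0 ≡ 0 (mod 21), not 2.

(⇒) fails and (⇐) fails.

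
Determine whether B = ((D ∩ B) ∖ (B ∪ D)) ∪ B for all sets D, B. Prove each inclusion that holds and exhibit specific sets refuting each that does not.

Forward inclusion. Let x ∈ B. Then either x ∈ B and x ∉ D; or x ∈ D ∩ B. In each case x ∈ ((D ∩ B) ∖ (B ∪ D)) ∪ B, so B ⊆ ((D ∩ B) ∖ (B ∪ D)) ∪ B.

Reverse inclusion. Let x ∈ ((D ∩ B) ∖ (B ∪ D)) ∪ B. Then either x ∈ B and x ∉ D; or x ∈ D ∩ B. In each case x ∈ B, so ((D ∩ B) ∖ (B ∪ D)) ∪ B ⊆ B.

Both inclusions hold; the sets are equal.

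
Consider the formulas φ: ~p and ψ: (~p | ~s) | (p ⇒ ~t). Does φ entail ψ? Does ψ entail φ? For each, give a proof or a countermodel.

The forward direction holds; the converse fails.

(⟸) This fails. Under s = F, t = F, p = T, the left side is false but the right side is true.

(⟹) Assume the antecedent. If s is true, the antecedent forces (s = T, t = F, p = F) or (s = T, t = T, p = F), and (~p | ~s) | (p ⇒ ~t) holds there. If s is false, (~p | ~s) | (p ⇒ ~t) reduces to true regardless of the other variables. Either way (~p | ~s) | (p ⇒ ~t) holds.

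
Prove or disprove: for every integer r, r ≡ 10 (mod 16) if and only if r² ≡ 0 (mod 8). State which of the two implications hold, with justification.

Neither direction holds.

Forward direction. This fails: take r = 10. Then 10 ≡ 10 (mod 16), but 10² = 100 ≡ 4 (mod 8), not 0.

Converse. This fails: take r = 0. Then 0² = 0 ≡ 0 (mod 8), yet 0 ≡ 0 (mod 16), not 10.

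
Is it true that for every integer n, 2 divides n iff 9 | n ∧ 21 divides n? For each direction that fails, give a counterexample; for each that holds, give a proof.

Both directions fail.

[⇒] This fails: take n = 2. Certainly 2 ∣ 2, but 9 ∤ 2.

[⇐] This fails: take n = 63. Both 9 ∣ 63 and 21 ∣ 63, yet 63 is not a multiple of 2 (since 63 = 31·2 + 1), so 2 ∤ 63.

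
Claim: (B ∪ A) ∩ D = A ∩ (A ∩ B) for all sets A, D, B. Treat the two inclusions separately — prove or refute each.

Both inclusions fail.

(⟹) This inclusion fails. Take A = {1}, D = {1}, B = ∅; then 1 ∈ (B ∪ A) ∩ D but 1 ∉ A ∩ (A ∩ B).

(⟸) This inclusion fails. Take A = {1}, D = ∅, B = {1}; then 1 ∈ A ∩ (A ∩ B) but 1 ∉ (B ∪ A) ∩ D.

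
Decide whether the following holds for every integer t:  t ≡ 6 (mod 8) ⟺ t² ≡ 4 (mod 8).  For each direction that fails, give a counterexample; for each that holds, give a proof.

(⇐) This fails: take t = 2. Then 2² = 4 ≡ 4 (mod 8), yet 2 ≡ 2 (mod 8), not 6.

(⇒) Suppose t ≡ 6 (mod 8). Write t = 8j + 6. Then (8j + 6)² = 64j² + 96j + 36 = 8(8j² + 12j + 4) + 4, so t² ≡ 4 (mod 8).

Only the forward direction holds.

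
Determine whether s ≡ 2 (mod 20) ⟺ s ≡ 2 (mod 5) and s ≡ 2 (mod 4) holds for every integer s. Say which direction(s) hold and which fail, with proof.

Both directions hold.

(⟹) Suppose s ≡ 2 (mod 20); write s = 20j + 2. Since 5 ∣ 20, reducing mod 5 gives s ≡ 2 (mod 5); since 4 ∣ 20, reducing mod 4 gives s ≡ 2 (mod 4).

(⟸) Conversely, if s ≡ 2 (mod 5) and s ≡ 2 (mod 4), then by the Chinese remainder theorem s ≡ 2 (mod 20). This is exactly s ≡ 2 (mod 20).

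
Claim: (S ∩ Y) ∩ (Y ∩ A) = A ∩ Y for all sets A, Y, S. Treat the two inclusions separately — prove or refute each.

Only the forward inclusion holds.

(⟹) Let x ∈ (S ∩ Y) ∩ (Y ∩ A). Then x ∈ A ∩ Y ∩ S, from which x ∈ A ∩ Y.

(⟸) This inclusion fails. Take A = {1}, Y = {1}, S = ∅; then 1 ∈ A ∩ Y but 1 ∉ (S ∩ Y) ∩ (Y ∩ A).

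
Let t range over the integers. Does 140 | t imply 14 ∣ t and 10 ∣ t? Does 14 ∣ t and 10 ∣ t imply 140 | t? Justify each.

Converse. This fails: take t = 70. Both 14 ∣ 70 and 10 ∣ 70, yet 70 is not a multiple of 140 (since 70 = 0·140 + 70), so 140 ∤ 70.

Forward direction. If 140 ∣ t, write t = 140q. Since 140 = 10·14, t = 14·(10q), so 14 ∣ t; and since 140 = 14·10, t = 10·(14q), so 10 ∣ t.

(⇒) holds; (⇐) fails.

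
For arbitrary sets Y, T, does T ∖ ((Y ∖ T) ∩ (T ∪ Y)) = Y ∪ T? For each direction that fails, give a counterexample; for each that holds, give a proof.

Reverse inclusion. This inclusion fails. Take Y = {1}, T = ∅; then 1 ∈ Y ∪ T but 1 ∉ T ∖ ((Y ∖ T) ∩ (T ∪ Y)).

Forward inclusion. Let x ∈ T ∖ ((Y ∖ T) ∩ (T ∪ Y)). Then either x ∈ T and x ∉ Y; or x ∈ Y ∩ T. In each case x ∈ Y ∪ T, so T ∖ ((Y ∖ T) ∩ (T ∪ Y)) ⊆ Y ∪ T.

Only the forward inclusion holds.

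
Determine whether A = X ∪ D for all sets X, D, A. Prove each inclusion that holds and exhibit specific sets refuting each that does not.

(⊆) fails and (⊇) fails.

(⊆) This inclusion fails. Take X = ∅, D = ∅, A = {1}; then 1 ∈ A but 1 ∉ X ∪ D.

(⊇) This inclusion fails. Take X = {1}, D = ∅, A = ∅; then 1 ∈ X ∪ D but 1 ∉ A.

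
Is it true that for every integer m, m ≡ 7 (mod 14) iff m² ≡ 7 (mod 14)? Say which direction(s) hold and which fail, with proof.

(⇒) Suppose m ≡ 7 (mod 14). Write m = 14j + 7. Then (14j + 7)² = 196j² + 196j + 49 = 14(14j² + 14j + 3) + 7, so m² ≡ 7 (mod 14).

(⇐) Conversely, suppose m² ≡ 7 (mod 14). The only residue r in {0, …, 13} with r² ≡ 7 (mod 14) is r = 7, so m ≡ 7 (mod 14).

Both directions hold.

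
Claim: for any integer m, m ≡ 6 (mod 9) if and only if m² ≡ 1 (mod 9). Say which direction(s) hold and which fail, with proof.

Both directions fail.

Forward direction. This fails: take m = 6. Then 6 ≡ 6 (mod 9), but 6² = 36 ≡ 0 (mod 9), not 1.

Converse. This fails: take m = 1. Then 1² = 1 ≡ 1 (mod 9), yet 1 ≡ 1 (mod 9), not 6.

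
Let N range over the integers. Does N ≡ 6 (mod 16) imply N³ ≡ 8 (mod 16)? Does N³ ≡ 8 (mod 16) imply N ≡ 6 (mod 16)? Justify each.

(⟸) This fails: take N = 2. Then 2³ = 8 ≡ 8 (mod 16), yet 2 ≡ 2 (mod 16), not 6.

(⟹) Suppose N ≡ 6 (mod 16). Write N = 16j + 6. Then (16j + 6)³ = 4096j³ + 4608j² + 1728j + 216 = 16(256j³ + 288j² + 108j + 13) + 8, so N³ ≡ 8 (mod 16).

The forward direction holds; the converse fails.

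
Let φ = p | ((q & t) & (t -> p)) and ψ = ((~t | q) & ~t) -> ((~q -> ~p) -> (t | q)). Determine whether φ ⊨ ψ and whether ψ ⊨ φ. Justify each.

The forward direction holds; the converse fails.

Forward direction. Assume the antecedent. If q is true, the consequent reduces to true regardless of the other variables. If q is false, the antecedent forces (q = F, t = F, p = T) or (q = F, t = T, p = T), and the consequent holds there. Either way the consequent holds.

Converse. This fails. Under q = T, t = F, p = F, the left side is false but the right side is true.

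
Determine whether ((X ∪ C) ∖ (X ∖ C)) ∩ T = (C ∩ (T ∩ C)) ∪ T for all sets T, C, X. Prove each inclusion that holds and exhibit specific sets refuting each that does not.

Forward inclusion. Let x ∈ ((X ∪ C) ∖ (X ∖ C)) ∩ T. Then either x ∈ T ∩ C and x ∉ X; or x ∈ T ∩ C ∩ X. In each case x ∈ (C ∩ (T ∩ C)) ∪ T, so ((X ∪ C) ∖ (X ∖ C)) ∩ T ⊆ (C ∩ (T ∩ C)) ∪ T.

Reverse inclusion. This inclusion fails. Take T = {1}, C = ∅, X = ∅; then 1 ∈ (C ∩ (T ∩ C)) ∪ T but 1 ∉ ((X ∪ C) ∖ (X ∖ C)) ∩ T.

The sets are not equal: only the forward inclusion holds.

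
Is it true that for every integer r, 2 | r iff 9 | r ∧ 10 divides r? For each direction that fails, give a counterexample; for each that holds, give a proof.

[⇒] This fails: take r = 2. Certainly 2 ∣ 2, but 9 ∤ 2.

[⇐] Suppose 9 ∣ r and 10 ∣ r. Any common multiple of 9 and 10 is a multiple of their lcm; here gcd(9, 10) = 1, so lcm(9, 10) = 9·10 = 90, so 90 ∣ r. Since 2 ∣ 90, it follows that 2 ∣ r.

Only the reverse direction holds.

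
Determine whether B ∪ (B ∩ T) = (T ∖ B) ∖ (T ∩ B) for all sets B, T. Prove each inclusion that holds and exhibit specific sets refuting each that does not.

(⊆) fails and (⊇) fails.

(⟹) This inclusion fails. Take B = {1}, T = ∅; then 1 ∈ B ∪ (B ∩ T) but 1 ∉ (T ∖ B) ∖ (T ∩ B).

(⟸) This inclusion fails. Take B = ∅, T = {1}; then 1 ∈ (T ∖ B) ∖ (T ∩ B) but 1 ∉ B ∪ (B ∩ T).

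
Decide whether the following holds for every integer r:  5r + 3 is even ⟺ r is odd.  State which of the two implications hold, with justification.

The biconditional holds.

(⟸) Suppose r is odd; write r = 2j + 1. Then 5r + 3 = 5·(2j + 1) + 3 = 2·5j + 8, which is even.

(⟹) Suppose 5r + 3 is even. Since 5 is odd, 5r and r have the same parity, so 5r + 3 ≡ r + 3 (mod 2). As 3 is odd, 5r + 3 is even exactly when r is odd. Thus r is odd.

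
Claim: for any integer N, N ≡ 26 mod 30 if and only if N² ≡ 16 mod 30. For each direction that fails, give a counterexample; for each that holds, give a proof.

(⟹) Suppose N ≡ 26 mod 30. Write N = 30j + 26. Then (30j + 26)² = 900j² + 1560j + 676 = 30(30j² + 52j + 22) + 16, so N² ≡ 16 (mod 30).

(⟸) This fails: take N = 4. Then 4² = 16 ≡ 16 (mod 30), yet 4 ≡ 4 (mod 30), not 26.

Only the forward direction holds.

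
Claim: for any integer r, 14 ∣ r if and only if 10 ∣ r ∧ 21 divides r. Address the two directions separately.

(⇒) This fails: take r = 14. Certainly 14 ∣ 14, but 10 ∤ 14.

(⇐) Suppose 10 ∣ r and 21 ∣ r. Any common multiple of 10 and 21 is a multiple of their lcm; here gcd(10, 21) = 1, so lcm(10, 21) = 10·21 = 210, so 210 ∣ r. Since 14 ∣ 210, it follows that 14 ∣ r.

The forward direction fails; the converse holds.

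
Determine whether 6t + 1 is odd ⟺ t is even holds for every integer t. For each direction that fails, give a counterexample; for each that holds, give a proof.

(→) This fails: take t = 5. Then 6t + 1 = 31, which is odd, yet t = 5 is odd, not even.

(←) Suppose t is even. Since 6 is even, 6t is even for every t, so 6t + 1 has the same parity as 1, which is odd. Hence 6t + 1 is odd.

The forward direction fails; the converse holds.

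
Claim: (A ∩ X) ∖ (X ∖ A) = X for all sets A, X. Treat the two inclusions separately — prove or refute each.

Only the forward inclusion holds.

(⊆) Let x ∈ (A ∩ X) ∖ (X ∖ A). Then x ∈ A ∩ X, from which x ∈ X.

(⊇) This inclusion fails. Take A = ∅, X = {1}; then 1 ∈ X but 1 ∉ (A ∩ X) ∖ (X ∖ A).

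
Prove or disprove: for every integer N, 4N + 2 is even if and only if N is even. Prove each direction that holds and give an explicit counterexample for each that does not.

[⇐] Suppose N is even. Since 4 is even, 4N is even for every N, so 4N + 2 has the same parity as 2, which is even. Hence 4N + 2 is even.

[⇒] This fails: take N = 5. Then 4N + 2 = 22, which is even, yet N = 5 is odd, not even.

Only the converse holds.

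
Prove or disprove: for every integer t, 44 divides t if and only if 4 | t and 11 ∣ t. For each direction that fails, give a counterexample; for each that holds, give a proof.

The biconditional holds.

[⇒] If 44 ∣ t, write t = 44q. Since 44 = 11·4, t = 4·(11q), so 4 ∣ t; and since 44 = 4·11, t = 11·(4q), so 11 ∣ t.

[⇐] Suppose 4 ∣ t and 11 ∣ t. Any common multiple of 4 and 11 is a multiple of their lcm; here gcd(4, 11) = 1, so lcm(4, 11) = 4·11 = 44, so 44 ∣ t.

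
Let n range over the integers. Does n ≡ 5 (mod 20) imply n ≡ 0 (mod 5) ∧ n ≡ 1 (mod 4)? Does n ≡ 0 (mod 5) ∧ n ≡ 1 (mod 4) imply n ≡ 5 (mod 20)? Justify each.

(⟸) If n ≡ 0 (mod 5) and n ≡ 1 (mod 4), then by the Chinese remainder theorem n ≡ 5 (mod 20). This is exactly n ≡ 5 (mod 20).

(⟹) Suppose n ≡ 5 (mod 20); write n = 20j + 5. Since 5 ∣ 20, reducing mod 5 gives n ≡ 5 ≡ 0 (mod 5); since 4 ∣ 20, reducing mod 4 gives n ≡ 5 ≡ 1 (mod 4).

Both implications hold.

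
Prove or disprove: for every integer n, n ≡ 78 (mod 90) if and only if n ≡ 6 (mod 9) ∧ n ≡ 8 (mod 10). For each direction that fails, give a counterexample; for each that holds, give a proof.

Both directions hold.

(⟹) Suppose n ≡ 78 (mod 90); write n = 90j + 78. Since 9 ∣ 90, reducing mod 9 gives n ≡ 78 ≡ 6 (mod 9); since 10 ∣ 90, reducing mod 10 gives n ≡ 78 ≡ 8 (mod 10).

(⟸) Conversely, if n ≡ 6 (mod 9) and n ≡ 8 (mod 10), then by the Chinese remainder theorem n ≡ 78 (mod 90). This is exactly n ≡ 78 (mod 90).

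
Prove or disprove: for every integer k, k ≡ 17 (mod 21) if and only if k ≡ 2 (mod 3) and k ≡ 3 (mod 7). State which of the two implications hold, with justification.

Equivalent; both directions hold.

(⇒) Suppose k ≡ 17 (mod 21); write k = 21j + 17. Since 3 ∣ 21, reducing mod 3 gives k ≡ 17 ≡ 2 (mod 3); since 7 ∣ 21, reducing mod 7 gives k ≡ 17 ≡ 3 (mod 7).

(⇐) Conversely, if k ≡ 2 (mod 3) and k ≡ 3 (mod 7), then by the Chinese remainder theorem k ≡ 17 (mod 21). This is exactly k ≡ 17 (mod 21).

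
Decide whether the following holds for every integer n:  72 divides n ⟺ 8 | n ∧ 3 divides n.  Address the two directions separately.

(⇒) If 72 ∣ n, write n = 72q. Since 72 = 9·8, n = 8·(9q), so 8 ∣ n; and since 72 = 24·3, n = 3·(24q), so 3 ∣ n.

(⇐) This fails: take n = 24. Both 8 ∣ 24 and 3 ∣ 24, yet 24 is not a multiple of 72 (since 24 = 0·72 + 24), so 72 ∤ 24.

Only the forward implication holds.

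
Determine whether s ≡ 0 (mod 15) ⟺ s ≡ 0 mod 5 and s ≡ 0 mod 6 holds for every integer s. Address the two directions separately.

(→) This fails: s = 15 gives 15 ≡ 0 (mod 15) but 15 ≡ 3 (mod 6), so the conjunction on the right does not hold.

(←) Conversely, if s ≡ 0 (mod 5) and s ≡ 0 (mod 6), then by the Chinese remainder theorem s ≡ 0 (mod 30). Since 0 ≡ 0 (mod 15) and 15 ∣ 30, we get s ≡ 0 (mod 15).

(⇒) fails; (⇐) holds.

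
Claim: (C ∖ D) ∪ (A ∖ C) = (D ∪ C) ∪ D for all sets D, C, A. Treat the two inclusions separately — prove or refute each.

Both inclusions fail.

(⊆) This inclusion fails. Take D = ∅, C = ∅, A = {1}; then 1 ∈ (C ∖ D) ∪ (A ∖ C) but 1 ∉ (D ∪ C) ∪ D.

(⊇) This inclusion fails. Take D = {1}, C = ∅, A = ∅; then 1 ∈ (D ∪ C) ∪ D but 1 ∉ (C ∖ D) ∪ (A ∖ C).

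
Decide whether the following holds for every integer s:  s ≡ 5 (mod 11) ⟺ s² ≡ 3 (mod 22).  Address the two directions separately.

Both directions fail.

(→) This fails: take s = 16. Then 16 ≡ 5 (mod 11), but 16² = 256 ≡ 14 (mod 22), not 3.

(←) This fails: take s = 17. Then 17² = 289 ≡ 3 (mod 22), yet 17 ≡ 6 (mod 11), not 5.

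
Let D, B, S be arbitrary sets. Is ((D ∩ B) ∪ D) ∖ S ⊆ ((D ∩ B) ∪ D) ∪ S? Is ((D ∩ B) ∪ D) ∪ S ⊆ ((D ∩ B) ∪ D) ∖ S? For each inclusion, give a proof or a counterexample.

The sets are not equal: only the forward inclusion holds.

(⟸) This inclusion fails. Take D = ∅, B = ∅, S = {1}; then 1 ∈ ((D ∩ B) ∪ D) ∪ S but 1 ∉ ((D ∩ B) ∪ D) ∖ S.

(⟹) Let x ∈ ((D ∩ B) ∪ D) ∖ S. Then either x ∈ D and x ∉ B, S; or x ∈ D ∩ B and x ∉ S. In each case x ∈ ((D ∩ B) ∪ D) ∪ S, so ((D ∩ B) ∪ D) ∖ S ⊆ ((D ∩ B) ∪ D) ∪ S.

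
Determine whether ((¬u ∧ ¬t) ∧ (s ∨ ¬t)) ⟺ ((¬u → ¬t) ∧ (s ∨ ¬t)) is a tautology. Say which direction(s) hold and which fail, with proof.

Only the forward implication holds.

Forward direction. Assume the antecedent. If u is true, the antecedent cannot hold. If u is false, the antecedent forces (u = F, s = F, t = F) or (u = F, s = T, t = F), and (¬u → ¬t) ∧ (s ∨ ¬t) holds there. Either way (¬u → ¬t) ∧ (s ∨ ¬t) holds.

Converse. This fails. Under u = T, s = F, t = F, the left side is false but the right side is true.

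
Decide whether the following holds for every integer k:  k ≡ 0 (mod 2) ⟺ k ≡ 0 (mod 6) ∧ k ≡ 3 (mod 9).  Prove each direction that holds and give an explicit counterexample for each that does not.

(⇒) fails; (⇐) holds.

Converse. If k ≡ 0 (mod 6) and k ≡ 3 (mod 9), then by the Chinese remainder theorem k ≡ 12 (mod 18). Since 12 ≡ 0 (mod 2) and 2 ∣ 18, we get k ≡ 0 (mod 2).

Forward direction. This fails: k = 0 gives 0 ≡ 0 (mod 2) but 0 ≡ 0 (mod 9), so the conjunction on the right does not hold.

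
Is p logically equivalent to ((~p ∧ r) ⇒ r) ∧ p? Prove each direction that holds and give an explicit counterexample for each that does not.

The biconditional holds.

Forward direction. Assume the antecedent. If p is true, ((~p ∧ r) ⇒ r) ∧ p reduces to true regardless of the other variables. If p is false, the antecedent cannot hold. Either way ((~p ∧ r) ⇒ r) ∧ p holds.

Converse. Assume the antecedent. If p is true, p reduces to true regardless of the other variables. If p is false, the antecedent cannot hold. Either way p holds.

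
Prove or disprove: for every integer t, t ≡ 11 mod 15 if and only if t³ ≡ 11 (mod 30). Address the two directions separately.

The forward direction fails; the converse holds.

(←) The residues r modulo 30 with r³ ≡ 11 (mod 30) are exactly {11}, and each is ≡ 11 (mod 15).

(→) This fails: take t = 26. Then 26 ≡ 11 (mod 15), but 26³ = 17576 ≡ 26 (mod 30), not 11.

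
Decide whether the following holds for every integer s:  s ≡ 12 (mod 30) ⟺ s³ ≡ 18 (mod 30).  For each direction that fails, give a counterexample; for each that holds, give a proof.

Both directions hold.

(⇒) Suppose s ≡ 12 (mod 30). Write s = 30j + 12. Then (30j + 12)³ = 27000j³ + 32400j² + 12960j + 1728 = 30(900j³ + 1080j² + 432j + 57) + 18, so s³ ≡ 18 (mod 30).

(⇐) Conversely, suppose s³ ≡ 18 (mod 30). The only residue r in {0, …, 29} with r³ ≡ 18 (mod 30) is r = 12, so s ≡ 12 (mod 30).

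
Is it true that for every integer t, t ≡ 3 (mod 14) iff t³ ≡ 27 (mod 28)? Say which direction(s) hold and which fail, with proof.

Neither direction holds.

(⇒) This fails: take t = 17. Then 17 ≡ 3 (mod 14), but 17³ = 4913 ≡ 13 (mod 28), not 27.

(⇐) This fails: take t = 19. Then 19³ = 6859 ≡ 27 (mod 28), yet 19 ≡ 5 (mod 14), not 3.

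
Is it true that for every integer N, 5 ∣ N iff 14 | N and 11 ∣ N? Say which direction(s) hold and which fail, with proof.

(⇒) fails and (⇐) fails.

Forward direction. This fails: take N = 5. Certainly 5 ∣ 5, but 14 ∤ 5.

Converse. This fails: take N = 154. Both 14 ∣ 154 and 11 ∣ 154, yet 154 is not a multiple of 5 (since 154 = 30·5 + 4), so 5 ∤ 154.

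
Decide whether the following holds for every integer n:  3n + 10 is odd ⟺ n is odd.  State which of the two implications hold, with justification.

(⇒) Suppose 3n + 10 is odd. Since 3 is odd, 3n and n have the same parity, so 3n + 10 ≡ n + 10 (mod 2). As 10 is even, 3n + 10 is odd exactly when n is odd. Thus n is odd.

(⇐) Conversely, suppose n is odd; write n = 2j + 1. Then 3n + 10 = 3·(2j + 1) + 10 = 2·3j + 13, which is odd.

Equivalent; both directions hold.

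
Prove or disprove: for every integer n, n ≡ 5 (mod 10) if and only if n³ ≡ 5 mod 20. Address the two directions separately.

(⇒) This fails: take n = 15. Then 15 ≡ 5 (mod 10), but 15³ = 3375 ≡ 15 (mod 20), not 5.

(⇐) Conversely, the residues r modulo 20 with r³ ≡ 5 (mod 20) are exactly {5}, and each is ≡ 5 (mod 10).

The forward direction fails; the converse holds.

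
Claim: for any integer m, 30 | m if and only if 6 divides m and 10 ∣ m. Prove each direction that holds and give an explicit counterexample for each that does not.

Both directions hold; the statement is true.

Converse. Suppose 6 ∣ m and 10 ∣ m. Any common multiple of 6 and 10 is a multiple of their lcm; here lcm(6, 10) = 6·10/gcd(6, 10) = 60/2 = 30, so 30 ∣ m.

Forward direction. If 30 ∣ m, write m = 30q. Since 30 = 5·6, m = 6·(5q), so 6 ∣ m; and since 30 = 3·10, m = 10·(3q), so 10 ∣ m.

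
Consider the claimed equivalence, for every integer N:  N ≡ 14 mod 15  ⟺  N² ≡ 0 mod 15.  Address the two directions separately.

Forward direction. This fails: take N = 14. Then 14 ≡ 14 (mod 15), but 14² = 196 ≡ 1 (mod 15), not 0.

Converse. This fails: take N = 0. Then 0² = 0 ≡ 0 (mod 15), yet 0 ≡ 0 (mod 15), not 14.

Both directions fail.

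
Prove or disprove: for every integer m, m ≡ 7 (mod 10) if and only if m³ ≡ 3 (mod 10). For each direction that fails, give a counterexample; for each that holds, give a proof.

(⇐) Suppose m³ ≡ 3 (mod 10). The only residue r in {0, …, 9} with r³ ≡ 3 (mod 10) is r = 7, so m ≡ 7 (mod 10).

(⇒) Suppose m ≡ 7 (mod 10). Write m = 10j + 7. Then (10j + 7)³ = 1000j³ + 2100j² + 1470j + 343 = 10(100j³ + 210j² + 147j + 34) + 3, so m³ ≡ 3 (mod 10).

Equivalent; both directions hold.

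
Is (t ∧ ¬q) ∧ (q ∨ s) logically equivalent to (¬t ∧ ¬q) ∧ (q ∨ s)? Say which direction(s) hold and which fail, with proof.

Forward direction. This fails. Under s = T, q = F, t = T, the left side is true but the right side is false.

Converse. This fails. Under s = T, q = F, t = F, the left side is false but the right side is true.

Neither direction holds.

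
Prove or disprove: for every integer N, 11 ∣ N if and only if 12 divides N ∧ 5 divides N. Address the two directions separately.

Both directions fail.

Forward direction. This fails: take N = 11. Certainly 11 ∣ 11, but 12 ∤ 11.

Converse. This fails: take N = 60. Both 12 ∣ 60 and 5 ∣ 60, yet 60 is not a multiple of 11 (since 60 = 5·11 + 5), so 11 ∤ 60.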